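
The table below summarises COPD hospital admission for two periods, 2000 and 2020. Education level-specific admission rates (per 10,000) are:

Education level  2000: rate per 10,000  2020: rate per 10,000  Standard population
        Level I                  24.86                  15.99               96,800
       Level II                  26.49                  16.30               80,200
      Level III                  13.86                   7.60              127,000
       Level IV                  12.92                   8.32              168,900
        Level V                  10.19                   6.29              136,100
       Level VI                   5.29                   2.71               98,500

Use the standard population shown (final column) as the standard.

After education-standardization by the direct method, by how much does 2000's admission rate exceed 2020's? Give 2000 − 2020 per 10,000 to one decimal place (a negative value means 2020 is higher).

5.7

Standard total = 707,500; weights = 0.1368, 0.1134, 0.1795, 0.2387, 0.1924, 0.1392.
2000: 0.1368×24.86 + 0.1134×26.49 + 0.1795×13.86 + 0.2387×12.92 + 0.1924×10.19 + 0.1392×5.29 = 14.6732 per 10,000.
2020: 0.1368×15.99 + 0.1134×16.30 + 0.1795×7.60 + 0.2387×8.32 + 0.1924×6.29 + 0.1392×2.71 = 8.9732 per 10,000.
Difference = 14.6732 − 8.9732 = 5.7000.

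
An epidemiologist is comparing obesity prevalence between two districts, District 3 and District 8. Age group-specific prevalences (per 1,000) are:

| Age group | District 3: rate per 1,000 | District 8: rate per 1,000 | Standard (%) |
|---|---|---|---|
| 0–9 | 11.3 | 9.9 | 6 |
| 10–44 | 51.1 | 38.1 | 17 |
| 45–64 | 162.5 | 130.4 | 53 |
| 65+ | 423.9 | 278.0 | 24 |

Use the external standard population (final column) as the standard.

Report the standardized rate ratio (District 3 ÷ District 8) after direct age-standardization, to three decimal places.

Standard weights: 0.06, 0.17, 0.53, 0.24.
District 3: 0.0600×11.3 + 0.1700×51.1 + 0.5300×162.5 + 0.2400×423.9 = 197.2260 per 1,000.
District 8: 0.0600×9.9 + 0.1700×38.1 + 0.5300×130.4 + 0.2400×278.0 = 142.9030 per 1,000.
Ratio = 197.2260 ÷ 142.9030 = 1.38014.

1.380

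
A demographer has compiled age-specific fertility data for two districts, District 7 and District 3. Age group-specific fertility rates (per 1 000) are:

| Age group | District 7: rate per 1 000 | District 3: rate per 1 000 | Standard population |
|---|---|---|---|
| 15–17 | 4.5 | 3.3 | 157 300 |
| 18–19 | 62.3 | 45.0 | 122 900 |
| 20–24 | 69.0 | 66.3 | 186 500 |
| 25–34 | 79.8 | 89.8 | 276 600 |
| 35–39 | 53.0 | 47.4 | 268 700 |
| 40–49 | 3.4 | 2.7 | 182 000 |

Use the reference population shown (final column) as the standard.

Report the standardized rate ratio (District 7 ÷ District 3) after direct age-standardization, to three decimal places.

1.030

Standard total = 1 194 000; weights = 0.1317, 0.1029, 0.1562, 0.2317, 0.2250, 0.1524.
District 7: 0.1317×4.5 + 0.1029×62.3 + 0.1562×69.0 + 0.2317×79.8 + 0.2250×53.0 + 0.1524×3.4 = 48.7149 per 1 000.
District 3: 0.1317×3.3 + 0.1029×45.0 + 0.1562×66.3 + 0.2317×89.8 + 0.2250×47.4 + 0.1524×2.7 = 47.3040 per 1 000.
Ratio = 48.7149 ÷ 47.3040 = 1.02983.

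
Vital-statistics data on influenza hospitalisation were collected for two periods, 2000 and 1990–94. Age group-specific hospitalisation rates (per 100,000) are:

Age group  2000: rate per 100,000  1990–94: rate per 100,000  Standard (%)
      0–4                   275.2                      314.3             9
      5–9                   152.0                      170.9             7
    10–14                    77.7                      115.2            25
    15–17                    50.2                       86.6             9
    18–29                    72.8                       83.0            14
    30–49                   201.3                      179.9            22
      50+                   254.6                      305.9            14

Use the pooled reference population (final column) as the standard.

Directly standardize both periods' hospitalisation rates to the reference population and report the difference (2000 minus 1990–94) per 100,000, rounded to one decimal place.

Standard weights: 0.09, 0.07, 0.25, 0.09, 0.14, 0.22, 0.14.
2000: 0.0900×275.2 + 0.0700×152.0 + 0.2500×77.7 + 0.0900×50.2 + 0.1400×72.8 + 0.2200×201.3 + 0.1400×254.6 = 149.4730 per 100,000.
1990–94: 0.0900×314.3 + 0.0700×170.9 + 0.2500×115.2 + 0.0900×86.6 + 0.1400×83.0 + 0.2200×179.9 + 0.1400×305.9 = 170.8680 per 100,000.
Difference = 149.4730 − 170.8680 = -21.3950.

-21.4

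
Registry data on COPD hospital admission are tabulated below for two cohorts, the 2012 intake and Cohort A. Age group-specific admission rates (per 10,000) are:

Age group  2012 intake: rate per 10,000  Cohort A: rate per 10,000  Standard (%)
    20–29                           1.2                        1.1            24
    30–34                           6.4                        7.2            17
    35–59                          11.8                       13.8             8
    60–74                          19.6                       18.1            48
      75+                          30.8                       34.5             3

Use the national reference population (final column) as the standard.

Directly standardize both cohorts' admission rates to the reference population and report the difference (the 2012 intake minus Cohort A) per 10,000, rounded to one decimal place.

0.3

Standard weights: 0.24, 0.17, 0.08, 0.48, 0.03.
The 2012 intake: 0.2400×1.2 + 0.1700×6.4 + 0.0800×11.8 + 0.4800×19.6 + 0.0300×30.8 = 12.6520 per 10,000.
Cohort A: 0.2400×1.1 + 0.1700×7.2 + 0.0800×13.8 + 0.4800×18.1 + 0.0300×34.5 = 12.3150 per 10,000.
Difference = 12.6520 − 12.3150 = 0.3370.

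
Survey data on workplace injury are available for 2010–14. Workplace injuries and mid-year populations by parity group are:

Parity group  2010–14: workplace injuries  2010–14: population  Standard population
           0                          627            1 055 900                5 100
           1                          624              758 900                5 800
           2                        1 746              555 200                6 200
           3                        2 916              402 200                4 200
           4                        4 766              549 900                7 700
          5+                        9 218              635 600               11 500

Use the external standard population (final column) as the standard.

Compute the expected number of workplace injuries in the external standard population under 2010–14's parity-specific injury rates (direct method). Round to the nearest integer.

Parity-specific rates per 10 000 for 2010–14: 5.94, 8.22, 31.45, 72.50, 86.67, 145.03.
Expected workplace injuries = Σ (standard pop × parity-specific rate ÷ 10 000)
= 5 100×5.94/10 000 + 5 800×8.22/10 000 + 6 200×31.45/10 000 + 4 200×72.50/10 000 + 7 700×86.67/10 000 + 11 500×145.03/10 000
= 3.03 + 4.77 + 19.50 + 30.45 + 66.74 + 166.78 = 291.26.

291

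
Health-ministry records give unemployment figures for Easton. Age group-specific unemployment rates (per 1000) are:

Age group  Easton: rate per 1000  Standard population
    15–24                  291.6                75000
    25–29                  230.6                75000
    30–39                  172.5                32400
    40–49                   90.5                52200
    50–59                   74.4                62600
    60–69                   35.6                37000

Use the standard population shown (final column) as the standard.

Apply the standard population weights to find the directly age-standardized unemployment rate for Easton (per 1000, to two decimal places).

165.93

Standard total = 334200; weights = 0.2244, 0.2244, 0.0969, 0.1562, 0.1873, 0.1107.
Standardized rate: 0.2244×291.6 + 0.2244×230.6 + 0.0969×172.5 + 0.1562×90.5 + 0.1873×74.4 + 0.1107×35.6 = 165.9268 per 1000.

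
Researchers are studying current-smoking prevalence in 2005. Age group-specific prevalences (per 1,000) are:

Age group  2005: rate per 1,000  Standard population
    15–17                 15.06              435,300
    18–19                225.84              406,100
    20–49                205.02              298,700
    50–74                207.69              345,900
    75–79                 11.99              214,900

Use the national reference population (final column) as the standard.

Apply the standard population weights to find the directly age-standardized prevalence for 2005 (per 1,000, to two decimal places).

137.53

Standard total = 1,700,900; weights = 0.2559, 0.2388, 0.1756, 0.2034, 0.1263.
Standardized rate: 0.2559×15.06 + 0.2388×225.84 + 0.1756×205.02 + 0.2034×207.69 + 0.1263×11.99 = 137.5303 per 1,000.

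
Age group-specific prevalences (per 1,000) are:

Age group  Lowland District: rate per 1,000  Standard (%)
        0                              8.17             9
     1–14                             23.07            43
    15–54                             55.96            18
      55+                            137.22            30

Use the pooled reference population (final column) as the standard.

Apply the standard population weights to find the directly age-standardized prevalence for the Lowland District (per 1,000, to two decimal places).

Standard weights: 0.09, 0.43, 0.18, 0.30.
Standardized rate: 0.0900×8.17 + 0.4300×23.07 + 0.1800×55.96 + 0.3000×137.22 = 61.8942 per 1,000.

61.89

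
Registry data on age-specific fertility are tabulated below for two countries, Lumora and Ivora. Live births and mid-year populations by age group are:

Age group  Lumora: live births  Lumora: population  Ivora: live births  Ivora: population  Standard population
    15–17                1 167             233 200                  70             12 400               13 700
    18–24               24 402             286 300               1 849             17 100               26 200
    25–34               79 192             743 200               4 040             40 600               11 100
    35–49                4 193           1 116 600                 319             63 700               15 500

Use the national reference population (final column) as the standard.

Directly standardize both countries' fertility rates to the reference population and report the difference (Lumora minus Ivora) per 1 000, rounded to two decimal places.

-8.27

Age-specific rates per 1 000 for Lumora: 5.004, 85.232, 106.555, 3.755.
For Ivora: 5.645, 108.129, 99.507, 5.008.
Standard total = 66 500; weights = 0.2060, 0.3940, 0.1669, 0.2331.
Lumora: 0.2060×5.004 + 0.3940×85.232 + 0.1669×106.555 + 0.2331×3.755 = 53.2724 per 1 000.
Ivora: 0.2060×5.645 + 0.3940×108.129 + 0.1669×99.507 + 0.2331×5.008 = 61.5408 per 1 000.
Difference = 53.2724 − 61.5408 = -8.2684.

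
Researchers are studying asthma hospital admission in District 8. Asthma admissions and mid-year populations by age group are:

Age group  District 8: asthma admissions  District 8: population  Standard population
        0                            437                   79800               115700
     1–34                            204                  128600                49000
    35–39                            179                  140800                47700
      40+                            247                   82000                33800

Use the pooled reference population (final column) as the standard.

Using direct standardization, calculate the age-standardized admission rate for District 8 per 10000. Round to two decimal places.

Age-specific rates per 10000 for District 8: 54.76, 15.86, 12.71, 30.12.
Standard total = 246200; weights = 0.4699, 0.1990, 0.1937, 0.1373.
Standardized rate: 0.4699×54.76 + 0.1990×15.86 + 0.1937×12.71 + 0.1373×30.12 = 35.4906 per 10000.

35.49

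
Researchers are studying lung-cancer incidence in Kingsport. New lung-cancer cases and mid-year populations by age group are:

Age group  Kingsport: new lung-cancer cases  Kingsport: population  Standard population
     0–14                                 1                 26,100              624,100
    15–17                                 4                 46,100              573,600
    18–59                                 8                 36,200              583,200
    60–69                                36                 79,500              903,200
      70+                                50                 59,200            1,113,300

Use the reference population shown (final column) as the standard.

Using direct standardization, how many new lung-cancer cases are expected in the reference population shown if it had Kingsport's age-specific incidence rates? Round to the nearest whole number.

1552

Age-specific rates per 100,000 for Kingsport: 3.83, 8.68, 22.10, 45.28, 84.46.
Expected new lung-cancer cases = Σ (standard pop × age-specific rate ÷ 100,000)
= 624,100×3.83/100,000 + 573,600×8.68/100,000 + 583,200×22.10/100,000 + 903,200×45.28/100,000 + 1,113,300×84.46/100,000
= 23.91 + 49.77 + 128.88 + 409.00 + 940.29 = 1551.85.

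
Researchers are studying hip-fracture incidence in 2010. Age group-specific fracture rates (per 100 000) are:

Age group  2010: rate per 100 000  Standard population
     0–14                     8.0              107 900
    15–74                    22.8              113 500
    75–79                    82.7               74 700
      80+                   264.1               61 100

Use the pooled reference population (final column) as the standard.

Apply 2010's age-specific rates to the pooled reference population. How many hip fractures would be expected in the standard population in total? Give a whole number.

Expected hip fractures = Σ (standard pop × age-specific rate ÷ 100 000)
= 107 900×8.0/100 000 + 113 500×22.8/100 000 + 74 700×82.7/100 000 + 61 100×264.1/100 000
= 8.63 + 25.88 + 61.78 + 161.37 = 257.65.

258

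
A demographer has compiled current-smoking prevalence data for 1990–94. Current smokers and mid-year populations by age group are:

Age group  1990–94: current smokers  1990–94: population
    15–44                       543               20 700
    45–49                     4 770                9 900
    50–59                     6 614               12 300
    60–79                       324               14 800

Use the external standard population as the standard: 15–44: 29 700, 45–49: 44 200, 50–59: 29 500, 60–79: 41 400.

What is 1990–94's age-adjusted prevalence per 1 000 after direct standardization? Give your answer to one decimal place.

Age-specific rates per 1 000 for 1990–94: 26.232, 481.818, 537.724, 21.892.
Standard total = 144 800; weights = 0.2051, 0.3052, 0.2037, 0.2859.
Standardized rate: 0.2051×26.232 + 0.3052×481.818 + 0.2037×537.724 + 0.2859×21.892 = 268.2640 per 1 000.

268.3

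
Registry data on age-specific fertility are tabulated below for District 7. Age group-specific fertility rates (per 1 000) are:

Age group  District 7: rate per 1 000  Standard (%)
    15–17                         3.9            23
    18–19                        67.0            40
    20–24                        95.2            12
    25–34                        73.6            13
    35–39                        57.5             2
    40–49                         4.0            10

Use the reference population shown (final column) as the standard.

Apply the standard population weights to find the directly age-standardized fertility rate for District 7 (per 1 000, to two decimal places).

Standard weights: 0.23, 0.40, 0.12, 0.13, 0.02, 0.10.
Standardized rate: 0.2300×3.9 + 0.4000×67.0 + 0.1200×95.2 + 0.1300×73.6 + 0.0200×57.5 + 0.1000×4.0 = 50.2390 per 1 000.

50.24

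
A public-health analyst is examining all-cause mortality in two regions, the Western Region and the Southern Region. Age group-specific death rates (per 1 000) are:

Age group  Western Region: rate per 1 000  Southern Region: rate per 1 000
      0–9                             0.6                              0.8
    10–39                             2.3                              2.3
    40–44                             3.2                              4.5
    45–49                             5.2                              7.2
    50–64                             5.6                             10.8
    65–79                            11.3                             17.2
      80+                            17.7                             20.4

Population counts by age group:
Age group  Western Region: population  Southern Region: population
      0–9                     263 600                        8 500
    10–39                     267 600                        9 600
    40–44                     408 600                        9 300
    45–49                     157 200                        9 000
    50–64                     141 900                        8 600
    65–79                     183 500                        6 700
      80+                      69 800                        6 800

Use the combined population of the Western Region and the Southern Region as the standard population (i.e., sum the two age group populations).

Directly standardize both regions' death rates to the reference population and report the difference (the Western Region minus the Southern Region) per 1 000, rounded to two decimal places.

Combined standard total = 1 550 700; weights = 0.1755, 0.1788, 0.2695, 0.1072, 0.0971, 0.1227, 0.0494.
The Western Region: 0.1755×0.6 + 0.1788×2.3 + 0.2695×3.2 + 0.1072×5.2 + 0.0971×5.6 + 0.1227×11.3 + 0.0494×17.7 = 4.7399 per 1 000.
The Southern Region: 0.1755×0.8 + 0.1788×2.3 + 0.2695×4.5 + 0.1072×7.2 + 0.0971×10.8 + 0.1227×17.2 + 0.0494×20.4 = 6.7014 per 1 000.
Difference = 4.7399 − 6.7014 = -1.9615.

-1.96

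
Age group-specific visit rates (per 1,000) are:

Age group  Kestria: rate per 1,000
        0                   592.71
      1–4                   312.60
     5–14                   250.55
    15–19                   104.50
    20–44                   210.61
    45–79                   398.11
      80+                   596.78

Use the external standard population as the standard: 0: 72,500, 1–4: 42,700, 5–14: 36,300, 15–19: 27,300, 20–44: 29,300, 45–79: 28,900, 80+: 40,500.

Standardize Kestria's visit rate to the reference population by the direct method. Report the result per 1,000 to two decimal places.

Standard total = 277,500; weights = 0.2613, 0.1539, 0.1308, 0.0984, 0.1056, 0.1041, 0.1459.
Standardized rate: 0.2613×592.71 + 0.1539×312.60 + 0.1308×250.55 + 0.0984×104.50 + 0.1056×210.61 + 0.1041×398.11 + 0.1459×596.78 = 396.8042 per 1,000.

396.80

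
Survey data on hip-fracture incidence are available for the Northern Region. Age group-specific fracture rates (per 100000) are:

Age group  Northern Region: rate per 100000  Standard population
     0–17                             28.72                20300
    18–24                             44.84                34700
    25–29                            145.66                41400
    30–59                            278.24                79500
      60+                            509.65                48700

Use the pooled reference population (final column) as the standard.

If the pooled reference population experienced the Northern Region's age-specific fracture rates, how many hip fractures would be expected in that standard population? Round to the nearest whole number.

551

Expected hip fractures = Σ (standard pop × age-specific rate ÷ 100000)
= 20300×28.72/100000 + 34700×44.84/100000 + 41400×145.66/100000 + 79500×278.24/100000 + 48700×509.65/100000
= 5.83 + 15.56 + 60.30 + 221.20 + 248.20 = 551.09.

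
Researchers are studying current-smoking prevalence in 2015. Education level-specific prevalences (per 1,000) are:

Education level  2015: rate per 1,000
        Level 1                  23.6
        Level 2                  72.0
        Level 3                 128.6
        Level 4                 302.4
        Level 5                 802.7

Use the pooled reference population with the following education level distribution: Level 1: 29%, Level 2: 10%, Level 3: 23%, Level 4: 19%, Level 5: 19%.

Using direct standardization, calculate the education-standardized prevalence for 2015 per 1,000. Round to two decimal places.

253.59

Standard weights: 0.29, 0.10, 0.23, 0.19, 0.19.
Standardized rate: 0.2900×23.6 + 0.1000×72.0 + 0.2300×128.6 + 0.1900×302.4 + 0.1900×802.7 = 253.5910 per 1,000.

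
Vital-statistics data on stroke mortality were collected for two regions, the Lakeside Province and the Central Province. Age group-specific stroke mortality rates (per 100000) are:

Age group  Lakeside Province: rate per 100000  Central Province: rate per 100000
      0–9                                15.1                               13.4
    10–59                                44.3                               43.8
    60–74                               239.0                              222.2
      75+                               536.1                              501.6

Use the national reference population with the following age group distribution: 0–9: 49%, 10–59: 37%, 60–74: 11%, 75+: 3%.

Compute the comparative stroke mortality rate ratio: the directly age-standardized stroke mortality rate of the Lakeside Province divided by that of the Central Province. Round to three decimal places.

1.063

Standard weights: 0.49, 0.37, 0.11, 0.03.
The Lakeside Province: 0.4900×15.1 + 0.3700×44.3 + 0.1100×239.0 + 0.0300×536.1 = 66.1630 per 100000.
The Central Province: 0.4900×13.4 + 0.3700×43.8 + 0.1100×222.2 + 0.0300×501.6 = 62.2620 per 100000.
Ratio = 66.1630 ÷ 62.2620 = 1.06265.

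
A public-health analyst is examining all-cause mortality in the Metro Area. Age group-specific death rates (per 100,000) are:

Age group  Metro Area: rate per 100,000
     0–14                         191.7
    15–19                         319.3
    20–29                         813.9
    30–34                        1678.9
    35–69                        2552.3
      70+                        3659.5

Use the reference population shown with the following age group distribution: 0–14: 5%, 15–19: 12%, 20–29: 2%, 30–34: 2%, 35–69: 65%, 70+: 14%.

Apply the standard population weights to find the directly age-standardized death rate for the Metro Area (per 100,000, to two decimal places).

2269.08

Standard weights: 0.05, 0.12, 0.02, 0.02, 0.65, 0.14.
Standardized rate: 0.0500×191.7 + 0.1200×319.3 + 0.0200×813.9 + 0.0200×1678.9 + 0.6500×2552.3 + 0.1400×3659.5 = 2269.0820 per 100,000.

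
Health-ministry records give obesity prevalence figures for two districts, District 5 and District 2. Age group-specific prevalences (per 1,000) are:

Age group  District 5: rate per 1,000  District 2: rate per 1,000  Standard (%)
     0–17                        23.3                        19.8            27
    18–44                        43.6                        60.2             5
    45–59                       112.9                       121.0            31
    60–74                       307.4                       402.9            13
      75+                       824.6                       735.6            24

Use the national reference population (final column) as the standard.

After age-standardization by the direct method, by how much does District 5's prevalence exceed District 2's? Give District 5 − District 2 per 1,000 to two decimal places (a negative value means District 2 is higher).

Standard weights: 0.27, 0.05, 0.31, 0.13, 0.24.
District 5: 0.2700×23.3 + 0.0500×43.6 + 0.3100×112.9 + 0.1300×307.4 + 0.2400×824.6 = 281.3360 per 1,000.
District 2: 0.2700×19.8 + 0.0500×60.2 + 0.3100×121.0 + 0.1300×402.9 + 0.2400×735.6 = 274.7870 per 1,000.
Difference = 281.3360 − 274.7870 = 6.5490.

6.55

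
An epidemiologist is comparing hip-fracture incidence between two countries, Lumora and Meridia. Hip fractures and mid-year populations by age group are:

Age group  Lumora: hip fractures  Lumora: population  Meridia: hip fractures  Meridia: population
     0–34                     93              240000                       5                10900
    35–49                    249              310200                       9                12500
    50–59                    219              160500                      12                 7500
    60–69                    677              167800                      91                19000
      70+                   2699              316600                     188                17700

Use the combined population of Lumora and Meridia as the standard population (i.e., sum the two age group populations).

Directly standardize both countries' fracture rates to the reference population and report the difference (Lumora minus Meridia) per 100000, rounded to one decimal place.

Age-specific rates per 100000 for Lumora: 38.75, 80.27, 136.45, 403.46, 852.50.
For Meridia: 45.87, 72.00, 160.00, 478.95, 1062.15.
Combined standard total = 1262700; weights = 0.1987, 0.2556, 0.1330, 0.1479, 0.2648.
Lumora: 0.1987×38.75 + 0.2556×80.27 + 0.1330×136.45 + 0.1479×403.46 + 0.2648×852.50 = 331.7526 per 100000.
Meridia: 0.1987×45.87 + 0.2556×72.00 + 0.1330×160.00 + 0.1479×478.95 + 0.2648×1062.15 = 400.8606 per 100000.
Difference = 331.7526 − 400.8606 = -69.1080.

-69.1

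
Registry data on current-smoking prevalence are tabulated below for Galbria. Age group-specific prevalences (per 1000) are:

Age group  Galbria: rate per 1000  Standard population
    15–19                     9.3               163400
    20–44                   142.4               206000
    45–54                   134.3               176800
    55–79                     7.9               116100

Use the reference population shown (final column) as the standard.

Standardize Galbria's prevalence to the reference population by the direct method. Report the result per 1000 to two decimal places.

83.82

Standard total = 662300; weights = 0.2467, 0.3110, 0.2669, 0.1753.
Standardized rate: 0.2467×9.3 + 0.3110×142.4 + 0.2669×134.3 + 0.1753×7.9 = 83.8222 per 1000.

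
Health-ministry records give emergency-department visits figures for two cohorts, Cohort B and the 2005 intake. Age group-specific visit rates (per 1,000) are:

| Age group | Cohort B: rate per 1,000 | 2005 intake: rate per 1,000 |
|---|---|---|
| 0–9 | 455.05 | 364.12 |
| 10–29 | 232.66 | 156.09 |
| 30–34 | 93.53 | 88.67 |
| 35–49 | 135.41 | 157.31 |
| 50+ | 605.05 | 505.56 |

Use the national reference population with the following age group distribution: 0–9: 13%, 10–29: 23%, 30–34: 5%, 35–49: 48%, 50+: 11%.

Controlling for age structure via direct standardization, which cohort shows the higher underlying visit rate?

Cohort B

Standard weights: 0.13, 0.23, 0.05, 0.48, 0.11.
Cohort B: 0.1300×455.05 + 0.2300×232.66 + 0.0500×93.53 + 0.4800×135.41 + 0.1100×605.05 = 248.8971 per 1,000.
The 2005 intake: 0.1300×364.12 + 0.2300×156.09 + 0.0500×88.67 + 0.4800×157.31 + 0.1100×505.56 = 218.7902 per 1,000.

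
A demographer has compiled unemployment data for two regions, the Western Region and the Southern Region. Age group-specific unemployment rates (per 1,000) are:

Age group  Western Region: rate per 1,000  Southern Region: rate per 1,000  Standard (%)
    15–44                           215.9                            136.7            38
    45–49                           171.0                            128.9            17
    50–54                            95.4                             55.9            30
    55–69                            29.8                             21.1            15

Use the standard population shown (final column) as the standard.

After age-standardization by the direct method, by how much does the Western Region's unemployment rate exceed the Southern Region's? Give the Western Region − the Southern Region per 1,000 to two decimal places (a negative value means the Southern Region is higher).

50.41

Standard weights: 0.38, 0.17, 0.30, 0.15.
The Western Region: 0.3800×215.9 + 0.1700×171.0 + 0.3000×95.4 + 0.1500×29.8 = 144.2020 per 1,000.
The Southern Region: 0.3800×136.7 + 0.1700×128.9 + 0.3000×55.9 + 0.1500×21.1 = 93.7940 per 1,000.
Difference = 144.2020 − 93.7940 = 50.4080.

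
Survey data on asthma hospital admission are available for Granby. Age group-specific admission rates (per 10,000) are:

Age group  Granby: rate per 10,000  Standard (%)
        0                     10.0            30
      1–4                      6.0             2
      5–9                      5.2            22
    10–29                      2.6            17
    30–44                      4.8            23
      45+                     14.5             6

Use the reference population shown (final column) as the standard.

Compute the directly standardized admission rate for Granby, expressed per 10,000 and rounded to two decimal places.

6.68

Standard weights: 0.30, 0.02, 0.22, 0.17, 0.23, 0.06.
Standardized rate: 0.3000×10.0 + 0.0200×6.0 + 0.2200×5.2 + 0.1700×2.6 + 0.2300×4.8 + 0.0600×14.5 = 6.6800 per 10,000.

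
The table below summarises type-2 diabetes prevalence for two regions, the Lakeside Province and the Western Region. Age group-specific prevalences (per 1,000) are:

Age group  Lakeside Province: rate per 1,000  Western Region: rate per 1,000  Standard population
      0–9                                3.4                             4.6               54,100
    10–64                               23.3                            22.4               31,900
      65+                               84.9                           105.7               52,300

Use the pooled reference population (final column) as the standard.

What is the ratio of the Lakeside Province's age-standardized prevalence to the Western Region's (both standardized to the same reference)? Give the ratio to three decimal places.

Standard total = 138,300; weights = 0.3912, 0.2307, 0.3782.
The Lakeside Province: 0.3912×3.4 + 0.2307×23.3 + 0.3782×84.9 = 38.8104 per 1,000.
The Western Region: 0.3912×4.6 + 0.2307×22.4 + 0.3782×105.7 = 46.9380 per 1,000.
Ratio = 38.8104 ÷ 46.9380 = 0.82684.

0.827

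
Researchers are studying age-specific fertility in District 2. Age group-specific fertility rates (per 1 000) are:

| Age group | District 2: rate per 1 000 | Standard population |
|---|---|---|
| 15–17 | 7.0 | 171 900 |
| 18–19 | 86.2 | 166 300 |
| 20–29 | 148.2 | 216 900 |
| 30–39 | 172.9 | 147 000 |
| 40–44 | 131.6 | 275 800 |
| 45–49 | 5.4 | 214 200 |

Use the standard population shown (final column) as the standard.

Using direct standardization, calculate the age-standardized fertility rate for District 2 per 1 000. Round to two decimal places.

92.74

Standard total = 1 192 100; weights = 0.1442, 0.1395, 0.1819, 0.1233, 0.2314, 0.1797.
Standardized rate: 0.1442×7.0 + 0.1395×86.2 + 0.1819×148.2 + 0.1233×172.9 + 0.2314×131.6 + 0.1797×5.4 = 92.7365 per 1 000.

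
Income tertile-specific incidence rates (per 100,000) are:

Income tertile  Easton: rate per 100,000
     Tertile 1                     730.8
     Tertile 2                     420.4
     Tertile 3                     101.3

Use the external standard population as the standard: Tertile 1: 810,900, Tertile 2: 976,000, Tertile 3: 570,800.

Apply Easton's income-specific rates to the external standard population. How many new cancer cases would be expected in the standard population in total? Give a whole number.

Expected new cancer cases = Σ (standard pop × income-specific rate ÷ 100,000)
= 810,900×730.8/100,000 + 976,000×420.4/100,000 + 570,800×101.3/100,000
= 5926.06 + 4103.10 + 578.22 = 10607.38.

10607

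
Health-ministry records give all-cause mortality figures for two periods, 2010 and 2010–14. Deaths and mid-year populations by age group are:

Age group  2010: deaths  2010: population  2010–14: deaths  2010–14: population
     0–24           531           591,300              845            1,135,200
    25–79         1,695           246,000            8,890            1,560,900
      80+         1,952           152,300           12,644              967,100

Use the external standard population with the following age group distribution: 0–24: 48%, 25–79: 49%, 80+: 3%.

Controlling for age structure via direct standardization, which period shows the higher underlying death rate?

Age-specific rates per 100,000 for 2010: 89.80, 689.02, 1281.68.
For 2010–14: 74.44, 569.54, 1307.41.
Standard weights: 0.48, 0.49, 0.03.
2010: 0.4800×89.80 + 0.4900×689.02 + 0.0300×1281.68 = 419.1774 per 100,000.
2010–14: 0.4800×74.44 + 0.4900×569.54 + 0.0300×1307.41 = 354.0280 per 100,000.
The crude rates (422.19 vs 610.91) would put 2010–14 higher, but that reflects its age composition; once standardized to a common age structure, 2010 has the higher underlying rate.

2010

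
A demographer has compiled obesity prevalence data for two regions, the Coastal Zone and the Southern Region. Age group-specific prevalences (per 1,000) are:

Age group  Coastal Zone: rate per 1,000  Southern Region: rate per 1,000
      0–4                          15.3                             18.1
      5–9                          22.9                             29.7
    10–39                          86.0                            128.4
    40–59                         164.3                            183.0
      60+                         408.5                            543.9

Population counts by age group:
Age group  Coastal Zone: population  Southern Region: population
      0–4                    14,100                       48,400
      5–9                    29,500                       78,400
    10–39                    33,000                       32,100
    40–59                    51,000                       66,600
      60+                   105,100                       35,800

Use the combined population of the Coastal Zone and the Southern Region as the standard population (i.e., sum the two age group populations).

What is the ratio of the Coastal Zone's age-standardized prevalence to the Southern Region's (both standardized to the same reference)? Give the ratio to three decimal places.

0.775

Combined standard total = 494,000; weights = 0.1265, 0.2184, 0.1318, 0.2381, 0.2852.
The Coastal Zone: 0.1265×15.3 + 0.2184×22.9 + 0.1318×86.0 + 0.2381×164.3 + 0.2852×408.5 = 173.8969 per 1,000.
The Southern Region: 0.1265×18.1 + 0.2184×29.7 + 0.1318×128.4 + 0.2381×183.0 + 0.2852×543.9 = 224.3948 per 1,000.
Ratio = 173.8969 ÷ 224.3948 = 0.77496.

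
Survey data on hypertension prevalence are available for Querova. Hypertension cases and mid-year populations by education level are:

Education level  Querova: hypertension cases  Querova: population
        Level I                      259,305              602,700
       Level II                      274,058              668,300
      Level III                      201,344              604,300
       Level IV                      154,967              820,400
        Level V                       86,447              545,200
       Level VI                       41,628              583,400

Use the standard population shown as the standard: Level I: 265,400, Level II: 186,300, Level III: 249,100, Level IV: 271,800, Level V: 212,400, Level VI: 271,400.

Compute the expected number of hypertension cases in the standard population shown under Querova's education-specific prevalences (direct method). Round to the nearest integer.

377965

Education-specific rates per 1,000 for Querova: 430.239, 410.082, 333.186, 188.892, 158.560, 71.354.
Expected hypertension cases = Σ (standard pop × education-specific rate ÷ 1,000)
= 265,400×430.239/1,000 + 186,300×410.082/1,000 + 249,100×333.186/1,000 + 271,800×188.892/1,000 + 212,400×158.560/1,000 + 271,400×71.354/1,000
= 114185.41 + 76398.33 + 82996.51 + 51340.85 + 33678.18 + 19365.51 = 377964.79.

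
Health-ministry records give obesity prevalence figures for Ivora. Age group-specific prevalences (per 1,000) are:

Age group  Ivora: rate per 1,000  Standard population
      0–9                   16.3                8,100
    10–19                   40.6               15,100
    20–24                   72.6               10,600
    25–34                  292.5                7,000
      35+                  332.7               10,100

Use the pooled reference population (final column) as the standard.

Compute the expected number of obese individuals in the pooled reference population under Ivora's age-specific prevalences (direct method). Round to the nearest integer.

6922

Expected obese individuals = Σ (standard pop × age-specific rate ÷ 1,000)
= 8,100×16.3/1,000 + 15,100×40.6/1,000 + 10,600×72.6/1,000 + 7,000×292.5/1,000 + 10,100×332.7/1,000
= 132.03 + 613.06 + 769.56 + 2047.50 + 3360.27 = 6922.42.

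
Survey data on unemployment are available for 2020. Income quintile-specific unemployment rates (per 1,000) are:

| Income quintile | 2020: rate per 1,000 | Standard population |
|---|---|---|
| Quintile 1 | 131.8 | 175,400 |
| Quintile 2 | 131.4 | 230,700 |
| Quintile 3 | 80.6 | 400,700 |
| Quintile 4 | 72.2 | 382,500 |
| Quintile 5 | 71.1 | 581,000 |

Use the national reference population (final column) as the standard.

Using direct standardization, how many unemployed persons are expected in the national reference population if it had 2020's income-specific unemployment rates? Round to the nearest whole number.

Expected unemployed persons = Σ (standard pop × income-specific rate ÷ 1,000)
= 175,400×131.8/1,000 + 230,700×131.4/1,000 + 400,700×80.6/1,000 + 382,500×72.2/1,000 + 581,000×71.1/1,000
= 23117.72 + 30313.98 + 32296.42 + 27616.50 + 41309.10 = 154653.72.

154654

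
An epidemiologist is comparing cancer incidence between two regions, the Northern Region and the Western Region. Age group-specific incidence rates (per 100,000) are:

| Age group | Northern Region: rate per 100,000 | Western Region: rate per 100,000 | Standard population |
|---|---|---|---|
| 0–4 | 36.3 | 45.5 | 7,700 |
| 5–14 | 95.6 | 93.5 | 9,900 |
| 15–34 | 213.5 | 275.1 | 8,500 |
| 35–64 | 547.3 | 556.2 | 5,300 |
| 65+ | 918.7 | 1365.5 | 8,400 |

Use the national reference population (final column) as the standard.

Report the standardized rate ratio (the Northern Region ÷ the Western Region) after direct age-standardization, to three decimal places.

0.757

Standard total = 39,800; weights = 0.1935, 0.2487, 0.2136, 0.1332, 0.2111.
The Northern Region: 0.1935×36.3 + 0.2487×95.6 + 0.2136×213.5 + 0.1332×547.3 + 0.2111×918.7 = 343.1776 per 100,000.
The Western Region: 0.1935×45.5 + 0.2487×93.5 + 0.2136×275.1 + 0.1332×556.2 + 0.2111×1365.5 = 453.0756 per 100,000.
Ratio = 343.1776 ÷ 453.0756 = 0.75744.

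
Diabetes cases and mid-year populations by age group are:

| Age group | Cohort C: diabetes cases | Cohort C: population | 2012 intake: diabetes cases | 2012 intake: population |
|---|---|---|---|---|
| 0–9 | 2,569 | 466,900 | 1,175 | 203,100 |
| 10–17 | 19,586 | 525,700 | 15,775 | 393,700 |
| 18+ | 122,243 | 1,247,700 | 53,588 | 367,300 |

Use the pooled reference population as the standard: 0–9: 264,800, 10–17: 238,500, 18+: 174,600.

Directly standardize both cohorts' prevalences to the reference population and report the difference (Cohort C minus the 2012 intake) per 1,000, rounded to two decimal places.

-13.44

Age-specific rates per 1,000 for Cohort C: 5.502, 37.257, 97.975.
For the 2012 intake: 5.785, 40.069, 145.897.
Standard total = 677,900; weights = 0.3906, 0.3518, 0.2576.
Cohort C: 0.3906×5.502 + 0.3518×37.257 + 0.2576×97.975 = 40.4915 per 1,000.
The 2012 intake: 0.3906×5.785 + 0.3518×40.069 + 0.2576×145.897 = 53.9341 per 1,000.
Difference = 40.4915 − 53.9341 = -13.4427.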